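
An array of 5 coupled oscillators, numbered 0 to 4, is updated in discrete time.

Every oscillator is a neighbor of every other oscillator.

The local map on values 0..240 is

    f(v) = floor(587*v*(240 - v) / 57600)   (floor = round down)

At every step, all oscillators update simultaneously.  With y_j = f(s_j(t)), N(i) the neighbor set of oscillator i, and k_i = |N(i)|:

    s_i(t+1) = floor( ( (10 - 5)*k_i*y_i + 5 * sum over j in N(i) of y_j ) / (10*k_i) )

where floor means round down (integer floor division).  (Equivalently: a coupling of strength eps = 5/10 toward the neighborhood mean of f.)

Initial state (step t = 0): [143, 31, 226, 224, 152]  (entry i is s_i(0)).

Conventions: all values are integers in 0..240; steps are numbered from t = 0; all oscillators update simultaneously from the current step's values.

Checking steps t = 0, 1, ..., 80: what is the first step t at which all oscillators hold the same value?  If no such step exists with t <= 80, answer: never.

Answer: 4
Key observation: Synchronization is absorbing here: once all oscillators are equal they stay equal, and step 4 is the first all-equal step.

Derivation:
t=0: [143, 31, 226, 224, 152]  (not all equal)
t=1: [104, 76, 63, 64, 102]  (not all equal)
t=2: [134, 127, 122, 122, 133]  (not all equal)
t=3: [144, 145, 145, 145, 145]  (not all equal)
t=4: [140, 140, 140, 140, 140]  (all equal)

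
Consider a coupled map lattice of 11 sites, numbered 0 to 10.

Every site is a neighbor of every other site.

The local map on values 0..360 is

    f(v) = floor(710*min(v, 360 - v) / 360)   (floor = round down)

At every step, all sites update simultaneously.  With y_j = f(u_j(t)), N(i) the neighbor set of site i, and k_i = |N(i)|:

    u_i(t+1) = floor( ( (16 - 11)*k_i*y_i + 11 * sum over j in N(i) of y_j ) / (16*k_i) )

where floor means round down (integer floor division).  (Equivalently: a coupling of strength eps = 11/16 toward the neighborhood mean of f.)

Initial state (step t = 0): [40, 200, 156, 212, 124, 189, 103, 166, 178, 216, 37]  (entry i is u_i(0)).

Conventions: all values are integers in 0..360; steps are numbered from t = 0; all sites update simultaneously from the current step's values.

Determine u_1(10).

Answer: u_1(10) = 45

Derivation:
t=0: [40, 200, 156, 212, 124, 189, 103, 166, 178, 216, 37]
t=1: [212, 269, 267, 264, 252, 275, 242, 272, 278, 262, 210]
t=2: [227, 200, 201, 202, 208, 197, 213, 198, 195, 203, 228]
t=3: [292, 305, 304, 304, 301, 306, 298, 306, 307, 303, 291]
t=4: [119, 113, 113, 113, 115, 112, 116, 112, 112, 114, 120]
t=5: [227, 224, 224, 224, 225, 223, 225, 223, 223, 224, 227]
t=6: [265, 267, 267, 267, 266, 267, 266, 267, 267, 267, 265]
t=7: [184, 183, 183, 183, 184, 183, 184, 183, 183, 183, 184]
t=8: [347, 348, 348, 348, 347, 348, 347, 348, 348, 348, 347]
t=9: [24, 23, 23, 23, 24, 23, 24, 23, 23, 23, 24]
t=10: [46, 45, 45, 45, 46, 45, 46, 45, 45, 45, 46]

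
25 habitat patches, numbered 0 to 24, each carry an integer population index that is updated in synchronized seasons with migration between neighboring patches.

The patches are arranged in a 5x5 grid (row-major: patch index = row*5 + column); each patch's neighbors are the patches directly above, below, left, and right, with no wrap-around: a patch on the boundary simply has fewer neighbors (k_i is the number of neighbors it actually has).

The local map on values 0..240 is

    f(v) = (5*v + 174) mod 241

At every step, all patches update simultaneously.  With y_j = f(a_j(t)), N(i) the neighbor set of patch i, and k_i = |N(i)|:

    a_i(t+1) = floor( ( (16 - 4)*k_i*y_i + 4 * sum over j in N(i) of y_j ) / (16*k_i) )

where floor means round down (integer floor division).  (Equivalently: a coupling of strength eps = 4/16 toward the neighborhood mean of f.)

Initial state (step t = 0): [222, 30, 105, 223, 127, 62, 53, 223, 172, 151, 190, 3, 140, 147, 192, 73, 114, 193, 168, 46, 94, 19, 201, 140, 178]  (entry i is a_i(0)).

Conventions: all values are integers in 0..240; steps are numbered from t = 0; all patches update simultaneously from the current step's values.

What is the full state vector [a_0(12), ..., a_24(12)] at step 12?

Simulating step by step:
t=0: [222, 30, 105, 223, 127, 62, 53, 223, 172, 151, 190, 3, 140, 147, 192, 73, 114, 193, 168, 46, 94, 19, 201, 140, 178]
t=1: [69, 103, 183, 94, 100, 37, 170, 102, 87, 181, 140, 174, 152, 167, 173, 71, 43, 158, 79, 148, 132, 54, 190, 143, 114]
t=2: [68, 173, 141, 158, 178, 109, 82, 184, 128, 119, 133, 95, 178, 65, 85, 69, 131, 37, 90, 158, 114, 187, 150, 146, 60]
t=3: [63, 80, 134, 28, 80, 198, 114, 125, 80, 60, 123, 151, 102, 40, 93, 48, 108, 122, 126, 41, 38, 136, 187, 183, 197]
t=4: [41, 81, 110, 80, 107, 157, 51, 84, 101, 203, 97, 187, 181, 133, 159, 164, 209, 87, 89, 139, 130, 139, 135, 128, 179]
t=5: [145, 100, 25, 104, 209, 218, 177, 115, 181, 204, 167, 139, 117, 115, 44, 46, 38, 119, 132, 130, 97, 129, 124, 98, 108]
t=6: [163, 171, 79, 174, 65, 70, 97, 38, 117, 196, 64, 128, 42, 45, 144, 151, 120, 55, 105, 117, 165, 102, 80, 171, 209]
t=7: [32, 72, 87, 71, 46, 49, 152, 119, 61, 161, 37, 92, 143, 153, 160, 162, 82, 187, 191, 60, 77, 166, 108, 75, 23]
t=8: [98, 74, 107, 79, 130, 168, 185, 80, 198, 45, 117, 151, 159, 198, 46, 39, 98, 150, 165, 193, 65, 64, 195, 87, 73]
t=9: [150, 91, 190, 109, 106, 66, 126, 104, 183, 157, 59, 176, 47, 175, 166, 115, 170, 176, 70, 152, 30, 41, 167, 118, 80]
t=10: [171, 147, 169, 220, 225, 59, 90, 192, 141, 209, 182, 101, 155, 87, 74, 50, 66, 87, 58, 172, 82, 119, 56, 45, 100]
t=11: [100, 161, 76, 77, 80, 198, 155, 163, 140, 36, 140, 179, 208, 136, 64, 157, 51, 138, 197, 92, 105, 62, 187, 170, 172]
t=12: [170, 52, 63, 84, 92, 197, 191, 47, 134, 106, 158, 114, 31, 121, 42, 223, 171, 139, 176, 137, 192, 47, 125, 79, 79]

Answer: [170, 52, 63, 84, 92, 197, 191, 47, 134, 106, 158, 114, 31, 121, 42, 223, 171, 139, 176, 137, 192, 47, 125, 79, 79]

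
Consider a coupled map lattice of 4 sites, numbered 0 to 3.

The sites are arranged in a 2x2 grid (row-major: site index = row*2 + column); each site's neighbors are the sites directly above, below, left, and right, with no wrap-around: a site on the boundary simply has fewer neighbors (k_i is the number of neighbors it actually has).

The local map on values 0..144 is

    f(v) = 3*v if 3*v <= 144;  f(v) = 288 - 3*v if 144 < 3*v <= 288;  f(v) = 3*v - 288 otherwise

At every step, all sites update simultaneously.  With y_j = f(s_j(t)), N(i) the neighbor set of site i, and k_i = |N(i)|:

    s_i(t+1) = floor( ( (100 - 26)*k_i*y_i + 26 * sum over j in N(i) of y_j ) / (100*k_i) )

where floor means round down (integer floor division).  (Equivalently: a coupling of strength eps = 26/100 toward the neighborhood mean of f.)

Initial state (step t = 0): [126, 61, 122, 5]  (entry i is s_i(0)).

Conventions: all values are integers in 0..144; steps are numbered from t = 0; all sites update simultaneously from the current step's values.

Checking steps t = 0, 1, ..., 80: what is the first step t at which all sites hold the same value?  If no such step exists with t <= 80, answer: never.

Answer: never
Key observation: The state at step 27 reappears at step 29 — the system is in a cycle of period 2 from step 27 on.  No step 0..29 is synchronized, and the cycle repeats forever, so no step up to 80 (or ever) has all sites equal.

Derivation:
t=0: [126, 61, 122, 5]  (not all equal)
t=1: [90, 91, 71, 34]  (not all equal)
t=2: [25, 26, 71, 87]  (not all equal)
t=3: [75, 70, 68, 39]  (not all equal)
t=4: [67, 81, 85, 107]  (not all equal)
t=5: [74, 48, 40, 34]  (not all equal)
t=6: [83, 128, 110, 109]  (not all equal)
t=7: [46, 81, 41, 46]  (not all equal)
t=8: [123, 69, 126, 123]  (not all equal)
t=9: [82, 81, 87, 82]  (not all equal)
t=10: [40, 44, 30, 40]  (not all equal)
t=11: [117, 128, 97, 117]  (not all equal)
t=12: [59, 87, 18, 59]  (not all equal)
t=13: [92, 48, 68, 92]  (not all equal)
t=14: [38, 109, 65, 38]  (not all equal)
t=15: [101, 58, 98, 101]  (not all equal)
t=16: [26, 88, 8, 26]  (not all equal)
t=17: [63, 38, 38, 63]  (not all equal)
t=18: [102, 110, 110, 102]  (not all equal)
t=19: [24, 35, 35, 24]  (not all equal)
t=20: [80, 96, 96, 80]  (not all equal)
t=21: [35, 12, 12, 35]  (not all equal)
t=22: [87, 53, 53, 87]  (not all equal)
t=23: [53, 102, 102, 53]  (not all equal)
t=24: [100, 46, 46, 100]  (not all equal)
t=25: [44, 105, 105, 44]  (not all equal)
t=26: [104, 54, 54, 104]  (not all equal)
t=27: [50, 99, 99, 50]  (not all equal)
t=28: [104, 42, 42, 104]  (not all equal)
t=29: [50, 99, 99, 50]  (not all equal)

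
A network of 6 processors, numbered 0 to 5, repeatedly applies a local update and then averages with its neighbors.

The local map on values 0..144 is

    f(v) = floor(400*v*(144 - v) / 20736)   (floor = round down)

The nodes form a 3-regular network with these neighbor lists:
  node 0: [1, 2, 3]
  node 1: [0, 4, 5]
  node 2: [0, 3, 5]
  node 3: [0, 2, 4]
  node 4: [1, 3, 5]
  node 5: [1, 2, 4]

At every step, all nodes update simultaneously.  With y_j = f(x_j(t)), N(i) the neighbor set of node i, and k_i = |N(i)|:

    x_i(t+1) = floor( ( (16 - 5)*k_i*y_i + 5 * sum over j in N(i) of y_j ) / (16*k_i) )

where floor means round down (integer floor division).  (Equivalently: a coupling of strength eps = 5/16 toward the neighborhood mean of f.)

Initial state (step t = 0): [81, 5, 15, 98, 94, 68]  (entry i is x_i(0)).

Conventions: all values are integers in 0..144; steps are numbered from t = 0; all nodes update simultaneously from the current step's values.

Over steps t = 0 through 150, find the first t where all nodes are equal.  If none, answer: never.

Answer: never
Key observation: The state at step 6 reappears at step 8 — the system is in a cycle of period 2 from step 6 on.  No step 0..8 is synchronized, and the cycle repeats forever, so no step up to 150 (or ever) has all nodes equal.

Derivation:
t=0: [81, 5, 15, 98, 94, 68]  (not all equal)
t=1: [81, 38, 54, 82, 82, 82]  (not all equal)
t=2: [95, 83, 94, 97, 95, 95]  (not all equal)
t=3: [89, 94, 89, 87, 89, 89]  (not all equal)
t=4: [93, 91, 94, 94, 93, 93]  (not all equal)
t=5: [91, 92, 90, 90, 91, 91]  (not all equal)
t=6: [92, 92, 93, 93, 92, 92]  (not all equal)
t=7: [91, 92, 91, 91, 91, 91]  (not all equal)
t=8: [92, 92, 93, 93, 92, 92]  (not all equal)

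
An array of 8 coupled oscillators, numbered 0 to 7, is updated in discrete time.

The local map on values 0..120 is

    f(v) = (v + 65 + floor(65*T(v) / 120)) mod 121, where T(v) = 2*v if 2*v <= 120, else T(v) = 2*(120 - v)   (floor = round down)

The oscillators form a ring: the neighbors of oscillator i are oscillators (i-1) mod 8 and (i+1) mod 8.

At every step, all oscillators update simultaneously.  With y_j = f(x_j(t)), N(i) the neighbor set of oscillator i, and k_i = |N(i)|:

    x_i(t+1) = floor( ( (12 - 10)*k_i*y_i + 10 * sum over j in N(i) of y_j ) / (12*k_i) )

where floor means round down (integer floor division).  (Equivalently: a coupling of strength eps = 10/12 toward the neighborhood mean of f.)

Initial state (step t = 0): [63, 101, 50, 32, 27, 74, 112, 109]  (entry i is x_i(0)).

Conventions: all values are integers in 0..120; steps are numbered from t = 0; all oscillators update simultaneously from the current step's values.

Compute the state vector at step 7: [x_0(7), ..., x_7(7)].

Answer: [43, 55, 52, 64, 65, 61, 56, 53]

Derivation:
t=0: [63, 101, 50, 32, 27, 74, 112, 109]
t=1: [65, 59, 39, 21, 32, 37, 65, 65]
t=2: [67, 49, 76, 32, 55, 36, 48, 68]
t=3: [58, 63, 34, 53, 21, 45, 43, 58]
t=4: [65, 43, 53, 59, 55, 64, 47, 51]
t=5: [45, 56, 50, 57, 65, 52, 56, 53]
t=6: [53, 45, 58, 58, 58, 62, 54, 49]
t=7: [43, 55, 52, 64, 65, 61, 56, 53]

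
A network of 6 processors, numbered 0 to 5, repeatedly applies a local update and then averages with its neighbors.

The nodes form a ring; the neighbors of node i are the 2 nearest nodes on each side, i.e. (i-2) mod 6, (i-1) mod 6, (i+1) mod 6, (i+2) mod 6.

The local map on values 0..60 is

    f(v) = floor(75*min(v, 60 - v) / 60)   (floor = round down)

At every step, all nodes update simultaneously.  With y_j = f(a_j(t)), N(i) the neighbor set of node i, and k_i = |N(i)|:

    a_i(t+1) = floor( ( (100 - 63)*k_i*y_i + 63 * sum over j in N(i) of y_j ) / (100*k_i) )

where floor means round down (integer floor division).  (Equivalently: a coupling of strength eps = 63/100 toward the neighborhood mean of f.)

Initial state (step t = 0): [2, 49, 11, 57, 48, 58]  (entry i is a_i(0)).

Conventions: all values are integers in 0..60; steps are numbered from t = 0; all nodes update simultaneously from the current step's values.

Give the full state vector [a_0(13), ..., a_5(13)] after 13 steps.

Answer: [28, 28, 28, 28, 28, 28]

Derivation:
t=0: [2, 49, 11, 57, 48, 58]
t=1: [7, 7, 10, 7, 8, 5]
t=2: [8, 8, 9, 8, 9, 7]
t=3: [10, 9, 10, 10, 10, 9]
t=4: [11, 11, 11, 11, 11, 11]
t=5: [13, 13, 13, 13, 13, 13]
t=6: [16, 16, 16, 16, 16, 16]
t=7: [20, 20, 20, 20, 20, 20]
t=8: [25, 25, 25, 25, 25, 25]
t=9: [31, 31, 31, 31, 31, 31]
t=10: [36, 36, 36, 36, 36, 36]
t=11: [30, 30, 30, 30, 30, 30]
t=12: [37, 37, 37, 37, 37, 37]
t=13: [28, 28, 28, 28, 28, 28]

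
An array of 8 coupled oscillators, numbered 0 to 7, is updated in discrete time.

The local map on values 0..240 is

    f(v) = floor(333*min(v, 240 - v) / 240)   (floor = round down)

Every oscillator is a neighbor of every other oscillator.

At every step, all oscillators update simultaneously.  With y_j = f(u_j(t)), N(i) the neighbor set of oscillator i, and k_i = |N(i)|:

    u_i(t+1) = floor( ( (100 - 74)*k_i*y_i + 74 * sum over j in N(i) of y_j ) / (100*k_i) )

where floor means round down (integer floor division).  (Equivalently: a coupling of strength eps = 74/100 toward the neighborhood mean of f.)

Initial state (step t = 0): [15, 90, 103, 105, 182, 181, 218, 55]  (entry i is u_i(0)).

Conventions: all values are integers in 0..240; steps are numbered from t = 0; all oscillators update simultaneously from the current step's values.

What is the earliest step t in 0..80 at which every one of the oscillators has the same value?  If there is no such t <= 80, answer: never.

Answer: 3
Key observation: Synchronization is absorbing here: once all oscillators are equal they stay equal, and step 3 is the first all-equal step.

Derivation:
t=0: [15, 90, 103, 105, 182, 181, 218, 55]  (not all equal)
t=1: [76, 92, 95, 96, 86, 86, 78, 85]  (not all equal)
t=2: [117, 120, 121, 121, 119, 119, 118, 119]  (not all equal)
t=3: [164, 164, 164, 164, 164, 164, 164, 164]  (all equal)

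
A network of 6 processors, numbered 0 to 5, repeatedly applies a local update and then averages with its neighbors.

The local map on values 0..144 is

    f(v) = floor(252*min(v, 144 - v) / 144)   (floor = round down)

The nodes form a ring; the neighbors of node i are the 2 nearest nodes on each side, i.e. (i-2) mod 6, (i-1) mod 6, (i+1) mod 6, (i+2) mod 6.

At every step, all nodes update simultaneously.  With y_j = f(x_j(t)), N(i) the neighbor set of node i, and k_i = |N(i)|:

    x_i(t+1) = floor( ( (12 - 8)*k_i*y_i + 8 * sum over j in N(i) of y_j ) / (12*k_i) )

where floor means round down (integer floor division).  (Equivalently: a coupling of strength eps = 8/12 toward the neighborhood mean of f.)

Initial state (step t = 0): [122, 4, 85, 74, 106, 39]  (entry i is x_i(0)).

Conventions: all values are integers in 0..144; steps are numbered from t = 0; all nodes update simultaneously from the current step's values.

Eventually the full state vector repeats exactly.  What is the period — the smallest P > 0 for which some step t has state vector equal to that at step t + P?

Simulating step by step:
t=0: [122, 4, 85, 74, 106, 39]
t=1: [53, 57, 73, 81, 77, 61]
t=2: [105, 105, 111, 111, 111, 105]
t=3: [64, 64, 60, 60, 60, 64]
t=4: [109, 109, 107, 107, 107, 109]
t=5: [62, 62, 63, 63, 63, 62]
t=6: [108, 108, 109, 109, 109, 108]
t=7: [62, 62, 61, 61, 61, 62]
t=8: [107, 107, 106, 106, 106, 107]
t=9: [64, 64, 65, 65, 65, 64]
t=10: [112, 112, 112, 112, 112, 112]
t=11: [56, 56, 56, 56, 56, 56]
t=12: [98, 98, 98, 98, 98, 98]
t=13: [80, 80, 80, 80, 80, 80]
t=14: [112, 112, 112, 112, 112, 112]

Answer: 4
Key observation: The state at step 10, [112, 112, 112, 112, 112, 112], reappears at step 14 — and no state repeats earlier — so the cycle the system enters has period 4.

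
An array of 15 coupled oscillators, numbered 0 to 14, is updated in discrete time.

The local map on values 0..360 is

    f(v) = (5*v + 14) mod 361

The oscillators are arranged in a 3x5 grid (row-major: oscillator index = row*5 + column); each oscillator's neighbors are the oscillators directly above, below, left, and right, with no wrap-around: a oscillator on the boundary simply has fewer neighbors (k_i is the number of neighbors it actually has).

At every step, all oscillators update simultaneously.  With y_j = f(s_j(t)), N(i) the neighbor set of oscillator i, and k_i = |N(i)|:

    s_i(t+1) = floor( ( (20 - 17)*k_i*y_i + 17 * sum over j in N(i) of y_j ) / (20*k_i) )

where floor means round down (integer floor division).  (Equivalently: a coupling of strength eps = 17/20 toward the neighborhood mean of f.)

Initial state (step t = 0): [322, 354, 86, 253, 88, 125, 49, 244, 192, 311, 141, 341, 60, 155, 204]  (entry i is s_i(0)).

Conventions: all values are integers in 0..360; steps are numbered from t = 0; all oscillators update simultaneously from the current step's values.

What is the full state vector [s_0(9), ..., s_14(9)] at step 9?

Simulating step by step:
t=0: [322, 354, 86, 253, 88, 125, 49, 244, 192, 311, 141, 341, 60, 155, 204]
t=1: [289, 198, 207, 150, 150, 267, 260, 215, 152, 204, 288, 305, 186, 258, 128]
t=2: [235, 204, 142, 125, 156, 112, 172, 177, 131, 156, 154, 145, 124, 193, 270]
t=3: [239, 120, 217, 149, 159, 122, 175, 182, 212, 198, 107, 140, 168, 282, 181]
t=4: [238, 125, 141, 134, 148, 175, 252, 172, 235, 222, 290, 190, 273, 244, 294]
t=5: [207, 231, 267, 188, 159, 119, 206, 224, 157, 56, 176, 179, 198, 147, 87]
t=6: [191, 272, 144, 156, 236, 269, 169, 208, 139, 115, 210, 247, 117, 130, 149]
t=7: [278, 155, 198, 144, 144, 247, 246, 205, 250, 174, 239, 228, 262, 221, 231]
t=8: [147, 226, 154, 136, 75, 197, 156, 231, 139, 103, 119, 160, 156, 149, 97]
t=9: [147, 54, 145, 174, 217, 139, 120, 130, 184, 170, 194, 124, 71, 163, 107]

Answer: [147, 54, 145, 174, 217, 139, 120, 130, 184, 170, 194, 124, 71, 163, 107]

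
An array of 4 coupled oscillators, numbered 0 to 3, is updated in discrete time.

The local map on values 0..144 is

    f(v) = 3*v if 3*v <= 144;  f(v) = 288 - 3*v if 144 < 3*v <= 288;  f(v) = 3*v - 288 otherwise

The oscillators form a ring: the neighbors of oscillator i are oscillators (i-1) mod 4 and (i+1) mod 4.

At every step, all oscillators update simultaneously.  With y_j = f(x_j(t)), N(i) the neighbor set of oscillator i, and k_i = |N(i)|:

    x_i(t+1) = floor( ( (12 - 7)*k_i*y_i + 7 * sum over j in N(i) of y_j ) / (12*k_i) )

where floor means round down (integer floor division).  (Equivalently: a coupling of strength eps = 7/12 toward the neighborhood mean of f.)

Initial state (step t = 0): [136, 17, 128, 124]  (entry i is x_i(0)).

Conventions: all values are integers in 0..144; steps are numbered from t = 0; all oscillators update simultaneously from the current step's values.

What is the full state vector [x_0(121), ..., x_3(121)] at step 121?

Simulating step by step:
t=0: [136, 17, 128, 124]
t=1: [89, 84, 79, 98]
t=2: [21, 36, 33, 23]
t=3: [77, 92, 92, 76]
t=4: [44, 25, 26, 45]
t=5: [116, 92, 93, 117]
t=6: [46, 25, 25, 46]
t=7: [119, 93, 93, 119]
t=8: [51, 26, 26, 51]
t=9: [118, 94, 94, 118]
t=10: [48, 23, 23, 48]
t=11: [122, 90, 90, 122]
t=12: [60, 35, 35, 60]
t=13: [107, 105, 105, 107]
t=14: [31, 28, 28, 31]
t=15: [90, 86, 86, 90]
t=16: [21, 26, 26, 21]
t=17: [67, 73, 73, 67]
t=18: [81, 74, 74, 81]
t=19: [51, 59, 59, 51]
t=20: [128, 118, 118, 128]
t=21: [87, 74, 74, 87]
t=22: [38, 54, 54, 38]
t=23: [117, 122, 122, 117]
t=24: [67, 73, 73, 67]

Answer: [117, 122, 122, 117]
Key observation: The state at step 17, [67, 73, 73, 67], reappears at step 24: the system is in a cycle of period 7 from step 17 on.  Therefore the state at step 121 equals the state at step 17 + ((121 - 17) mod 7) = 23, which is [117, 122, 122, 117].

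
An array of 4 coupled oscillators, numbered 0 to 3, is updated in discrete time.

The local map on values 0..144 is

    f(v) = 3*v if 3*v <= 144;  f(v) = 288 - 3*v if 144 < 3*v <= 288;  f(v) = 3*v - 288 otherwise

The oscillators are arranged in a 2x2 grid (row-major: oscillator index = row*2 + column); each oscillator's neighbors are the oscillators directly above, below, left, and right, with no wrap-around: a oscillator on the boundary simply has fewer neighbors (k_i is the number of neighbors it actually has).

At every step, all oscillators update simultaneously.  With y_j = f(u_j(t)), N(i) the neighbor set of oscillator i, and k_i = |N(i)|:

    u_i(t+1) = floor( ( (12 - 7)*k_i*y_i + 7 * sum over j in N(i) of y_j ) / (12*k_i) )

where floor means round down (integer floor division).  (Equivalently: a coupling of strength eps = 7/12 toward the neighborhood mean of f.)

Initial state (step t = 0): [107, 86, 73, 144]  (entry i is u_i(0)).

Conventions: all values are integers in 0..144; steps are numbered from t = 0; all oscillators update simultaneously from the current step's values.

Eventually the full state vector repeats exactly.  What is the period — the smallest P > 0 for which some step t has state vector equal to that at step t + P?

Simulating step by step:
t=0: [107, 86, 73, 144]
t=1: [42, 64, 80, 88]
t=2: [94, 83, 63, 52]
t=3: [42, 56, 81, 95]
t=4: [100, 87, 56, 49]
t=5: [47, 55, 94, 101]
t=6: [96, 96, 48, 43]
t=7: [42, 37, 97, 95]
t=8: [85, 83, 38, 34]
t=9: [58, 55, 86, 87]
t=10: [92, 92, 53, 55]
t=11: [46, 44, 93, 92]
t=12: [98, 98, 47, 46]
t=13: [45, 44, 100, 100]
t=14: [98, 97, 47, 47]
t=15: [44, 44, 101, 100]
t=16: [97, 97, 48, 47]
t=17: [44, 43, 102, 101]
t=18: [97, 96, 50, 49]
t=19: [41, 42, 99, 99]
t=20: [90, 91, 42, 43]
t=21: [48, 49, 95, 94]
t=22: [102, 102, 45, 44]
t=23: [52, 51, 100, 99]
t=24: [97, 97, 46, 46]
t=25: [42, 42, 98, 98]
t=26: [91, 91, 41, 41]
t=27: [46, 46, 91, 91]
t=28: [102, 102, 50, 50]
t=29: [53, 53, 103, 103]
t=30: [97, 97, 52, 52]
t=31: [40, 40, 94, 94]
t=32: [86, 86, 39, 39]
t=33: [55, 55, 91, 91]
t=34: [91, 91, 46, 46]
t=35: [50, 50, 102, 102]
t=36: [103, 103, 53, 53]
t=37: [52, 52, 97, 97]
t=38: [94, 94, 40, 40]
t=39: [39, 39, 86, 86]
t=40: [91, 91, 55, 55]
t=41: [46, 46, 91, 91]

Answer: 14
Key observation: The state at step 27, [46, 46, 91, 91], reappears at step 41 — and no state repeats earlier — so the cycle the system enters has period 14.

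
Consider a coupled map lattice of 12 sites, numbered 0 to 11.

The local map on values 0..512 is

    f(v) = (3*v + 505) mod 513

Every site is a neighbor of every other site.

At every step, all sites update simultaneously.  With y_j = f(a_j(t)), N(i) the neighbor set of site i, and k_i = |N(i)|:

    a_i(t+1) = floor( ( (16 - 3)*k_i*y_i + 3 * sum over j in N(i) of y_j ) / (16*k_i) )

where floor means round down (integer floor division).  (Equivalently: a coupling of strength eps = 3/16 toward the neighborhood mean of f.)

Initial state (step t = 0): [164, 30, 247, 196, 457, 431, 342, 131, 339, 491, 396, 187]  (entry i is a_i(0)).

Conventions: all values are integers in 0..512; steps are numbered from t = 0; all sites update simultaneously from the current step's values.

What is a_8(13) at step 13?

Answer: a_8(13) = 381

Derivation:
t=0: [164, 30, 247, 196, 457, 431, 342, 131, 339, 491, 396, 187]
t=1: [444, 124, 234, 112, 327, 265, 460, 365, 453, 408, 181, 90]
t=2: [290, 342, 197, 313, 418, 270, 328, 101, 311, 204, 70, 261]
t=3: [338, 462, 116, 393, 235, 290, 429, 295, 388, 133, 221, 269]
t=4: [450, 338, 328, 173, 204, 336, 259, 347, 161, 369, 171, 285]
t=5: [319, 460, 436, 474, 140, 455, 272, 73, 446, 126, 470, 334]
t=6: [418, 347, 289, 380, 399, 335, 306, 239, 313, 366, 371, 454]
t=7: [222, 53, 323, 132, 177, 432, 363, 203, 380, 98, 110, 308]
t=8: [160, 165, 401, 354, 53, 253, 89, 115, 129, 272, 301, 365]
t=9: [430, 442, 189, 77, 175, 244, 261, 323, 357, 290, 359, 104]
t=10: [245, 274, 78, 219, 45, 210, 250, 398, 71, 319, 76, 284]
t=11: [216, 285, 225, 154, 146, 132, 228, 173, 208, 392, 220, 309]
t=12: [158, 322, 179, 418, 399, 365, 186, 463, 139, 170, 167, 380]
t=13: [426, 409, 68, 230, 185, 104, 85, 338, 381, 455, 447, 140]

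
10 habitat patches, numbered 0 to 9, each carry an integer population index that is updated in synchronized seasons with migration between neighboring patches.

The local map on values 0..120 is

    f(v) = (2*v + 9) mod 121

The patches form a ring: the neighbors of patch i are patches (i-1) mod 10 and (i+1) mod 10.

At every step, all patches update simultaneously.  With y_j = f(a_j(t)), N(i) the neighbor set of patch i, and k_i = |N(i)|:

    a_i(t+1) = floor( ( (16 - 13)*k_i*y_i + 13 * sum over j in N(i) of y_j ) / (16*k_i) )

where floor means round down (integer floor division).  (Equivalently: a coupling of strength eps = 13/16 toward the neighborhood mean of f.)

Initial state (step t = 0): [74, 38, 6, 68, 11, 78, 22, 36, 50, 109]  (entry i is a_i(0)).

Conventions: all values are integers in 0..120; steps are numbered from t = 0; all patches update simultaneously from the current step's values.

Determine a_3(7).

Answer: a_3(7) = 47

Derivation:
t=0: [74, 38, 6, 68, 11, 78, 22, 36, 50, 109]
t=1: [84, 39, 48, 25, 33, 42, 60, 81, 96, 78]
t=2: [63, 81, 79, 84, 75, 51, 59, 45, 53, 63]
t=3: [28, 33, 51, 44, 74, 38, 86, 67, 67, 55]
t=4: [91, 85, 90, 77, 80, 54, 54, 37, 61, 57]
t=5: [37, 66, 53, 55, 73, 88, 103, 67, 36, 32]
t=6: [53, 84, 78, 82, 80, 64, 52, 75, 53, 80]
t=7: [63, 75, 52, 47, 36, 68, 43, 99, 56, 102]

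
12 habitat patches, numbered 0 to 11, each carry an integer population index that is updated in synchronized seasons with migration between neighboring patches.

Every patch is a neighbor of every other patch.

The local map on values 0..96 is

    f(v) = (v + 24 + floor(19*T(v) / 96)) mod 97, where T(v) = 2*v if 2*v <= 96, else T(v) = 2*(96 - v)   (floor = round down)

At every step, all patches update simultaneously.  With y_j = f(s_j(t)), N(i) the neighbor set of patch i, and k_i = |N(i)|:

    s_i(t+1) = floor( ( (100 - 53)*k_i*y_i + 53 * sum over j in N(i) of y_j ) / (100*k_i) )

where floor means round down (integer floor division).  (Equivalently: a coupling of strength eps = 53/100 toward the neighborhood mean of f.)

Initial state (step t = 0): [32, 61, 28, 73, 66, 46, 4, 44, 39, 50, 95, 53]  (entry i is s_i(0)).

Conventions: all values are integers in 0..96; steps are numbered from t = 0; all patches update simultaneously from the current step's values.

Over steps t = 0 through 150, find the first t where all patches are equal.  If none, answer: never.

Answer: 8
Key observation: Synchronization is absorbing here: once all patches are equal they stay equal, and step 8 is the first all-equal step.

Derivation:
t=0: [32, 61, 28, 73, 66, 46, 4, 44, 39, 50, 95, 53]  (not all equal)
t=1: [59, 30, 57, 34, 32, 67, 42, 66, 63, 69, 39, 70]  (not all equal)
t=2: [23, 50, 63, 53, 52, 25, 57, 25, 24, 25, 56, 26]  (not all equal)
t=3: [63, 78, 40, 79, 78, 63, 80, 63, 63, 63, 79, 64]  (not all equal)
t=4: [8, 12, 40, 12, 12, 8, 13, 8, 8, 8, 12, 8]  (not all equal)
t=5: [38, 40, 56, 40, 40, 38, 41, 38, 38, 38, 40, 38]  (not all equal)
t=6: [78, 79, 86, 79, 79, 78, 80, 78, 78, 78, 79, 78]  (not all equal)
t=7: [12, 12, 13, 12, 12, 12, 12, 12, 12, 12, 12, 12]  (not all equal)
t=8: [40, 40, 40, 40, 40, 40, 40, 40, 40, 40, 40, 40]  (all equal)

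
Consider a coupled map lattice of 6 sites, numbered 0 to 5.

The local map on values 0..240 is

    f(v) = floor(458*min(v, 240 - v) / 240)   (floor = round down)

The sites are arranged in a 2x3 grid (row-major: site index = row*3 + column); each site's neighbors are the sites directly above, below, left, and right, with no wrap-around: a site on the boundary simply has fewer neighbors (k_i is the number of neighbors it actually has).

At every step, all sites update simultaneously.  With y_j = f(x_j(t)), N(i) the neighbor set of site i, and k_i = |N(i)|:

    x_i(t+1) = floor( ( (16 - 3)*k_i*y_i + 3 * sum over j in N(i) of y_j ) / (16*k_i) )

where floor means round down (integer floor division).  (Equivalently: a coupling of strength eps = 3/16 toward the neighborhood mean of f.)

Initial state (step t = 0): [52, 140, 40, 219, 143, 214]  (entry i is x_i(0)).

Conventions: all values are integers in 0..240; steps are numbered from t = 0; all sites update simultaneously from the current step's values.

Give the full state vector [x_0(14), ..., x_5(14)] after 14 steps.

Answer: [135, 111, 105, 169, 131, 179]

Derivation:
t=0: [52, 140, 40, 219, 143, 214]
t=1: [102, 176, 84, 59, 167, 64]
t=2: [179, 129, 152, 122, 135, 127]
t=3: [135, 201, 175, 212, 203, 209]
t=4: [174, 84, 113, 68, 68, 66]
t=5: [128, 159, 201, 128, 130, 133]
t=6: [207, 156, 93, 212, 205, 192]
t=7: [70, 149, 167, 55, 72, 96]
t=8: [134, 166, 146, 109, 140, 174]
t=9: [196, 150, 170, 205, 184, 136]
t=10: [89, 159, 142, 71, 113, 183]
t=11: [164, 160, 176, 145, 199, 125]
t=12: [149, 145, 133, 167, 97, 196]
t=13: [170, 182, 190, 146, 175, 103]
t=14: [135, 111, 105, 169, 131, 179]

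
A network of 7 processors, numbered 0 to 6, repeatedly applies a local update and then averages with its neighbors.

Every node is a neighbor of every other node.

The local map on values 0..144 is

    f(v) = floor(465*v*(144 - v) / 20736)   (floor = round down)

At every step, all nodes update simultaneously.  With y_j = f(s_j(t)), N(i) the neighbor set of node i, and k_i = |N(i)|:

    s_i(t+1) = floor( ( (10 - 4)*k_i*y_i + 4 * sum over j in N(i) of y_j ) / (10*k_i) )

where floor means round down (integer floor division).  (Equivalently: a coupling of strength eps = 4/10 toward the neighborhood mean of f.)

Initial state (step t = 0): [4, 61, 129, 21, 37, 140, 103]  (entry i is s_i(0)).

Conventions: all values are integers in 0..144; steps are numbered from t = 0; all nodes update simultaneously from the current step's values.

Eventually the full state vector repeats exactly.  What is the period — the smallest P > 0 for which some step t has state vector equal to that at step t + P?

Answer: 2
Key observation: The state at step 14, [116, 116, 116, 116, 116, 116, 116], reappears at step 16 — and no state repeats earlier — so the cycle the system enters has period 2.

Derivation:
t=0: [4, 61, 129, 21, 37, 140, 103]
t=1: [34, 88, 50, 58, 74, 34, 78]
t=2: [92, 106, 104, 107, 110, 92, 109]
t=3: [100, 91, 93, 90, 87, 100, 88]
t=4: [101, 106, 105, 106, 108, 101, 107]
t=5: [94, 90, 91, 90, 89, 94, 89]
t=6: [106, 107, 107, 107, 108, 106, 108]
t=7: [89, 88, 88, 88, 87, 89, 87]
t=8: [109, 110, 110, 110, 110, 109, 110]
t=9: [84, 83, 83, 83, 83, 84, 83]
t=10: [113, 113, 113, 113, 113, 113, 113]
t=11: [78, 78, 78, 78, 78, 78, 78]
t=12: [115, 115, 115, 115, 115, 115, 115]
t=13: [74, 74, 74, 74, 74, 74, 74]
t=14: [116, 116, 116, 116, 116, 116, 116]
t=15: [72, 72, 72, 72, 72, 72, 72]
t=16: [116, 116, 116, 116, 116, 116, 116]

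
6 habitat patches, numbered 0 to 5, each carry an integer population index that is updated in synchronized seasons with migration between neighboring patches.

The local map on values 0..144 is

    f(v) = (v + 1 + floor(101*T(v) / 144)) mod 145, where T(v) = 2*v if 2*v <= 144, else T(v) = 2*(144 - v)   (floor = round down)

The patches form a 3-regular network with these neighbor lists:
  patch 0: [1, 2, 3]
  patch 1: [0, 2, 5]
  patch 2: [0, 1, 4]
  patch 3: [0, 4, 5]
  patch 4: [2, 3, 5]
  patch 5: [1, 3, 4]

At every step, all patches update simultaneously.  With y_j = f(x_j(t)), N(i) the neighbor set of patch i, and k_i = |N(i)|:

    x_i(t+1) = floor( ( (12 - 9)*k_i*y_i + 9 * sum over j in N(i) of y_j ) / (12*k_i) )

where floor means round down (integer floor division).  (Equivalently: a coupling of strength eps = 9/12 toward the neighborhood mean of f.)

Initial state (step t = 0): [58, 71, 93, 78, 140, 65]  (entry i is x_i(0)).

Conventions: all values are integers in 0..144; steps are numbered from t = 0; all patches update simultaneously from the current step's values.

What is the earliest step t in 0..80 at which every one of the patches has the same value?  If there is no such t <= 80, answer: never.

Simulating step by step:
t=0: [58, 71, 93, 78, 140, 65]  (not all equal)
t=1: [53, 49, 46, 44, 14, 16]  (not all equal)
t=2: [115, 99, 97, 76, 72, 74]  (not all equal)
t=3: [18, 18, 19, 23, 25, 25]  (not all equal)
t=4: [47, 48, 48, 55, 56, 55]  (not all equal)
t=5: [119, 119, 120, 128, 129, 129]  (not all equal)
t=6: [8, 8, 8, 7, 6, 7]  (not all equal)
t=7: [19, 19, 18, 17, 17, 17]  (not all equal)
t=8: [44, 44, 44, 42, 41, 42]  (not all equal)
t=9: [104, 104, 104, 101, 101, 101]  (not all equal)
t=10: [16, 16, 16, 16, 16, 16]  (all equal)

Answer: 10
Key observation: Synchronization is absorbing here: once all patches are equal they stay equal, and step 10 is the first all-equal step.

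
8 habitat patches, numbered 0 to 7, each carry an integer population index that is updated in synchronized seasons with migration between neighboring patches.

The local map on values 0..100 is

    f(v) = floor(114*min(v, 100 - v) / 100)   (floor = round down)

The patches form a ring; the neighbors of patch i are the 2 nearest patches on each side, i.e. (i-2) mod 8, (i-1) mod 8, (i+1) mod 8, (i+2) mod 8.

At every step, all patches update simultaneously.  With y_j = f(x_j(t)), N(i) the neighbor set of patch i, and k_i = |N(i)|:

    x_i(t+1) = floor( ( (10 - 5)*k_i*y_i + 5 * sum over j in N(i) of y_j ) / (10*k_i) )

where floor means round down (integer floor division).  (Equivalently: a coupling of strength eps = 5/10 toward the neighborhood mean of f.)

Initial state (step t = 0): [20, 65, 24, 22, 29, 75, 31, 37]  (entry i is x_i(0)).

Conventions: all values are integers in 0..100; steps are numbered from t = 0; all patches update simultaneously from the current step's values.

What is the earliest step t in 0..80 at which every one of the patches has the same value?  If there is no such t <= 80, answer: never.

Answer: 8
Key observation: Synchronization is absorbing here: once all patches are equal they stay equal, and step 8 is the first all-equal step.

Derivation:
t=0: [20, 65, 24, 22, 29, 75, 31, 37]  (not all equal)
t=1: [28, 34, 28, 28, 30, 30, 33, 36]  (not all equal)
t=2: [33, 35, 32, 32, 33, 34, 36, 38]  (not all equal)
t=3: [38, 38, 36, 36, 37, 38, 39, 40]  (not all equal)
t=4: [43, 42, 41, 41, 42, 43, 43, 44]  (not all equal)
t=5: [48, 47, 46, 46, 47, 48, 48, 49]  (not all equal)
t=6: [53, 53, 52, 52, 53, 53, 54, 54]  (not all equal)
t=7: [52, 53, 53, 53, 53, 52, 52, 52]  (not all equal)
t=8: [53, 53, 53, 53, 53, 53, 53, 53]  (all equal)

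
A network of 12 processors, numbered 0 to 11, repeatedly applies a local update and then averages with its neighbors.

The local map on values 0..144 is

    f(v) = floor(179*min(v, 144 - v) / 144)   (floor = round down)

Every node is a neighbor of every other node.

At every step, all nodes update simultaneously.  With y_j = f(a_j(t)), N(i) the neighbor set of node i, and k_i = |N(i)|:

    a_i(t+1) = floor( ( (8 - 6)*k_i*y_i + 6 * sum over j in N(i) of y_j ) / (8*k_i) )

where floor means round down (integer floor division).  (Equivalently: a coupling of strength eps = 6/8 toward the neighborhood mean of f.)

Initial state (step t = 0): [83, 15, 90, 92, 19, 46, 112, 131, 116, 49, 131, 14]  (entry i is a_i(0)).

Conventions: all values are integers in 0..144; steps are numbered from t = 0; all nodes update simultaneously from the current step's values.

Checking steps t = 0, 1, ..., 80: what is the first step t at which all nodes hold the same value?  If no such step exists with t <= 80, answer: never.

Answer: 3
Key observation: Synchronization is absorbing here: once all nodes are equal they stay equal, and step 3 is the first all-equal step.

Derivation:
t=0: [83, 15, 90, 92, 19, 46, 112, 131, 116, 49, 131, 14]  (not all equal)
t=1: [46, 36, 45, 44, 37, 43, 40, 36, 39, 44, 36, 36]  (not all equal)
t=2: [50, 48, 50, 50, 48, 49, 49, 48, 49, 50, 48, 48]  (not all equal)
t=3: [60, 60, 60, 60, 60, 60, 60, 60, 60, 60, 60, 60]  (all equal)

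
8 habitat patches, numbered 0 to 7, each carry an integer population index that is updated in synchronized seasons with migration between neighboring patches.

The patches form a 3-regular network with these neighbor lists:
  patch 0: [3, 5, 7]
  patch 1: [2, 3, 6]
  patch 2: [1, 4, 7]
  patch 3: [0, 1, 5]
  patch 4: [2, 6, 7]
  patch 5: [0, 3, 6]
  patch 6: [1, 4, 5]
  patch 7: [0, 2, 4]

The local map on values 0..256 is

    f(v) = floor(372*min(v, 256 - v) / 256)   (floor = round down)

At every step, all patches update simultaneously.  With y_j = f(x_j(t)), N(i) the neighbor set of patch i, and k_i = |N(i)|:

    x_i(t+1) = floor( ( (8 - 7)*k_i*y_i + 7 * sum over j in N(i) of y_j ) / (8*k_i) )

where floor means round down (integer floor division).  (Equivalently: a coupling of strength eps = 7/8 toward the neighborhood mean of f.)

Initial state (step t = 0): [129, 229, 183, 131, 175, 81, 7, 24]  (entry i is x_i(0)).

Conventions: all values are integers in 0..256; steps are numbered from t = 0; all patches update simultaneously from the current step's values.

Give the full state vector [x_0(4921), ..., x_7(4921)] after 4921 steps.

Simulating step by step:
t=0: [129, 229, 183, 131, 175, 81, 7, 24]
t=1: [119, 91, 68, 121, 58, 124, 80, 122]
t=2: [176, 129, 126, 163, 124, 157, 130, 125]
t=3: [148, 169, 181, 146, 182, 144, 170, 162]
t=4: [152, 129, 121, 149, 120, 148, 130, 125]
t=5: [162, 172, 179, 162, 178, 162, 172, 168]
t=6: [133, 122, 119, 131, 119, 131, 123, 120]
t=7: [178, 177, 174, 178, 174, 179, 176, 174]
t=8: [114, 115, 117, 112, 118, 113, 114, 117]
t=9: [165, 165, 169, 164, 168, 164, 167, 168]
t=10: [131, 129, 128, 132, 127, 131, 130, 128]
t=11: [182, 183, 184, 181, 184, 181, 183, 183]
t=12: [107, 106, 105, 107, 105, 107, 106, 105]
t=13: [154, 153, 152, 154, 152, 154, 153, 152]
t=14: [148, 149, 150, 148, 150, 148, 149, 150]
t=15: [155, 155, 154, 155, 154, 155, 155, 154]
t=16: [146, 146, 147, 146, 147, 146, 146, 147]
t=17: [158, 158, 158, 159, 158, 159, 158, 158]
t=18: [140, 141, 142, 141, 142, 141, 141, 142]
t=19: [166, 166, 165, 167, 165, 167, 166, 165]
t=20: [130, 130, 131, 129, 131, 129, 130, 131]
t=21: [183, 182, 181, 183, 181, 183, 182, 181]
t=22: [106, 107, 107, 106, 107, 106, 107, 107]
t=23: [154, 154, 155, 154, 155, 154, 154, 154]
t=24: [148, 147, 147, 148, 147, 148, 147, 146]
t=25: [156, 157, 158, 156, 158, 156, 157, 157]
t=26: [144, 143, 142, 144, 142, 144, 143, 143]
t=27: [162, 163, 164, 162, 164, 162, 163, 164]
t=28: [135, 134, 133, 135, 133, 135, 134, 133]
t=29: [175, 176, 177, 175, 177, 175, 176, 177]
t=30: [116, 115, 114, 116, 114, 116, 115, 114]
t=31: [167, 166, 165, 167, 165, 167, 166, 165]
t=32: [129, 130, 131, 129, 131, 129, 130, 131]
t=33: [183, 182, 181, 183, 181, 183, 182, 181]

Answer: [156, 157, 158, 156, 158, 156, 157, 157]
Key observation: The state at step 21, [183, 182, 181, 183, 181, 183, 182, 181], reappears at step 33: the system is in a cycle of period 12 from step 21 on.  Therefore the state at step 4921 equals the state at step 21 + ((4921 - 21) mod 12) = 25, which is [156, 157, 158, 156, 158, 156, 157, 157].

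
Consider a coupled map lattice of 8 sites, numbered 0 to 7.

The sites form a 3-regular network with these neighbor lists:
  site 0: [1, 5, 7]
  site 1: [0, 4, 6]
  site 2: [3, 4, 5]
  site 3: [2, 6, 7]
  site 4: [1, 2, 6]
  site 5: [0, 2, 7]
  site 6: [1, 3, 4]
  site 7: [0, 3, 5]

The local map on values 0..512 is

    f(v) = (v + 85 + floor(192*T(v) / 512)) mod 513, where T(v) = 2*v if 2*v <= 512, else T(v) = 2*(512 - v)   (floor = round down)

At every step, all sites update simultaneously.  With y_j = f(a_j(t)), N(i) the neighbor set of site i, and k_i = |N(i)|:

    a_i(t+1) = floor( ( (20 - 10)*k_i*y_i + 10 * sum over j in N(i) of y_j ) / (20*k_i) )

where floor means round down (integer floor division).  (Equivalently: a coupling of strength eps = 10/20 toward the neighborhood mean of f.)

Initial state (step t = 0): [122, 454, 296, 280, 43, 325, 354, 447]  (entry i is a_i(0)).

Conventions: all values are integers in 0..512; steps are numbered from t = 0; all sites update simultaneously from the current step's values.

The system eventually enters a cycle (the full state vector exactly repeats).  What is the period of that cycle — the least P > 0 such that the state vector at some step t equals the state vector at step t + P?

Answer: 3
Key observation: The state at step 33, [57, 57, 57, 57, 57, 57, 57, 57], reappears at step 36 — and no state repeats earlier — so the cycle the system enters has period 3.

Derivation:
t=0: [122, 454, 296, 280, 43, 325, 354, 447]
t=1: [177, 118, 52, 36, 103, 84, 64, 93]
t=2: [325, 288, 195, 177, 243, 252, 215, 252]
t=3: [27, 182, 365, 347, 407, 85, 385, 80]
t=4: [209, 241, 78, 75, 112, 183, 109, 180]
t=5: [443, 420, 260, 257, 307, 381, 304, 378]
t=6: [60, 52, 27, 27, 35, 48, 34, 47]
t=7: [180, 168, 140, 139, 148, 166, 147, 165]
t=8: [387, 370, 339, 338, 347, 371, 346, 370]
t=9: [50, 46, 41, 41, 42, 47, 42, 47]
t=10: [169, 163, 158, 158, 158, 166, 158, 166]
t=11: [376, 368, 363, 363, 362, 373, 362, 373]
t=12: [49, 47, 46, 46, 46, 48, 46, 48]
t=13: [169, 166, 165, 165, 165, 168, 165, 168]
t=14: [378, 375, 374, 374, 373, 378, 373, 378]
t=15: [49, 49, 49, 49, 49, 49, 49, 49]
t=16: [170, 170, 170, 170, 170, 170, 170, 170]
t=17: [382, 382, 382, 382, 382, 382, 382, 382]
t=18: [51, 51, 51, 51, 51, 51, 51, 51]
t=19: [174, 174, 174, 174, 174, 174, 174, 174]
t=20: [389, 389, 389, 389, 389, 389, 389, 389]
t=21: [53, 53, 53, 53, 53, 53, 53, 53]
t=22: [177, 177, 177, 177, 177, 177, 177, 177]
t=23: [394, 394, 394, 394, 394, 394, 394, 394]
t=24: [54, 54, 54, 54, 54, 54, 54, 54]
t=25: [179, 179, 179, 179, 179, 179, 179, 179]
t=26: [398, 398, 398, 398, 398, 398, 398, 398]
t=27: [55, 55, 55, 55, 55, 55, 55, 55]
t=28: [181, 181, 181, 181, 181, 181, 181, 181]
t=29: [401, 401, 401, 401, 401, 401, 401, 401]
t=30: [56, 56, 56, 56, 56, 56, 56, 56]
t=31: [183, 183, 183, 183, 183, 183, 183, 183]
t=32: [405, 405, 405, 405, 405, 405, 405, 405]
t=33: [57, 57, 57, 57, 57, 57, 57, 57]
t=34: [184, 184, 184, 184, 184, 184, 184, 184]
t=35: [407, 407, 407, 407, 407, 407, 407, 407]
t=36: [57, 57, 57, 57, 57, 57, 57, 57]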